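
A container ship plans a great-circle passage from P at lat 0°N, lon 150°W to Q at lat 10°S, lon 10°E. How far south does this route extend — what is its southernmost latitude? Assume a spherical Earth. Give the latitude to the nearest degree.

≈ 27°S

The great circle lies in the plane with unit normal n̂ = (p₁ × p₂)/|p₁ × p₂|.
Here n̂_z ≈ +0.889; the vertex latitude is φ_max = arccos|n̂_z| ≈ 27.3°.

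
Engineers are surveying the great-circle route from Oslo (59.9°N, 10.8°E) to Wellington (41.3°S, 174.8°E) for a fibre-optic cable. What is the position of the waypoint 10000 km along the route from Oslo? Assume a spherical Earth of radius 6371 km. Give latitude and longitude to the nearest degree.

From cos δ = sin φ₁ sin φ₂ + cos φ₁ cos φ₂ cos Δλ, the central angle is δ ≈ 2.774 rad (158.9°). The total great-circle distance is δ·R ≈ 2.774 × 6371 ≈ 17673 km, so the target fraction is f = 10000/17673 ≈ 0.566.
Interpolate at f ≈ 0.566 with slerp weights a = sin((1−f)δ)/sin δ ≈ 2.597, b = sin(fδ)/sin δ ≈ 2.782.
p = a·p₁ + b·p₂ ≈ (-0.802, 0.434, 0.411); φ = arcsin(p_z) ≈ 24.26°, λ = atan2(p_y, p_x) ≈ 151.61°.

≈ (24°N, 152°E)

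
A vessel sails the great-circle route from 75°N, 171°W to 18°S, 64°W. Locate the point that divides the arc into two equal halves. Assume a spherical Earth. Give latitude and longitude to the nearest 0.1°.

From cos δ = sin φ₁ sin φ₂ + cos φ₁ cos φ₂ cos Δλ, the central angle is δ ≈ 1.950 rad (111.7°).
Interpolate at f = 1/2 with slerp weights a = sin((1−f)δ)/sin δ ≈ 0.891, b = sin(fδ)/sin δ ≈ 0.891.
p = a·p₁ + b·p₂ ≈ (0.144, -0.798, 0.585); φ = arcsin(p_z) ≈ 35.83°, λ = atan2(p_y, p_x) ≈ -79.79°.

≈ 35.8°N, 79.8°W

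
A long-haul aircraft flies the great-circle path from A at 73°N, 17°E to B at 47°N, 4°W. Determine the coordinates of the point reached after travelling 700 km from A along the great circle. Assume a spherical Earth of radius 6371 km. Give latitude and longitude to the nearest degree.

Write both endpoints as unit vectors p₁, p₂ with components (cos φ cos λ, cos φ sin λ, sin φ).
The central angle between the endpoints is δ = arccos(p₁·p₂) ≈ 0.483 rad (27.7°). The total great-circle distance is δ·R ≈ 0.483 × 6371 ≈ 3078 km, so the target fraction is f = 700/3078 ≈ 0.227.
Interpolate at f ≈ 0.227 with slerp weights a = sin((1−f)δ)/sin δ ≈ 0.785, b = sin(fδ)/sin δ ≈ 0.236.
p = a·p₁ + b·p₂ ≈ (0.380, 0.056, 0.923); φ = arcsin(p_z) ≈ 67.41°, λ = atan2(p_y, p_x) ≈ 8.36°.

≈ 67°N, 8°E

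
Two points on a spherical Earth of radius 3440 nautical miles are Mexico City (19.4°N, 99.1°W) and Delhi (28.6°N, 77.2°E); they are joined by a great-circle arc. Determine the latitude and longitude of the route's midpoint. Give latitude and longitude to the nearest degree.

≈ 84°N, 59°W

Write both endpoints as unit vectors p₁, p₂ with components (cos φ cos λ, cos φ sin λ, sin φ).
The central angle between the endpoints is δ = arccos(p₁·p₂) ≈ 2.302 rad (131.9°).
Interpolate at f = 1/2 with slerp weights a = sin((1−f)δ)/sin δ ≈ 1.226, b = sin(fδ)/sin δ ≈ 1.226.
p = a·p₁ + b·p₂ ≈ (0.056, -0.092, 0.994); φ = arcsin(p_z) ≈ 83.82°, λ = atan2(p_y, p_x) ≈ -58.91°.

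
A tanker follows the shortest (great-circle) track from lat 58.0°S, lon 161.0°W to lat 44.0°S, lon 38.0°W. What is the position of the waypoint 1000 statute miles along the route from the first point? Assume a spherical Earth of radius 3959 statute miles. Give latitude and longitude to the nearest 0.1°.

Write both endpoints as unit vectors p₁, p₂ with components (cos φ cos λ, cos φ sin λ, sin φ).
The central angle between the endpoints is δ = arccos(p₁·p₂) ≈ 1.179 rad (67.6°). The total great-circle distance is δ·R ≈ 1.179 × 3959 ≈ 4669 mi, so the target fraction is f = 1000/4669 ≈ 0.214.
Interpolate at f ≈ 0.214 with slerp weights a = sin((1−f)δ)/sin δ ≈ 0.865, b = sin(fδ)/sin δ ≈ 0.270.
p = a·p₁ + b·p₂ ≈ (-0.280, -0.269, -0.921); φ = arcsin(p_z) ≈ -67.14°, λ = atan2(p_y, p_x) ≈ -136.17°.

≈ lat 67.1°S, lon 136.2°W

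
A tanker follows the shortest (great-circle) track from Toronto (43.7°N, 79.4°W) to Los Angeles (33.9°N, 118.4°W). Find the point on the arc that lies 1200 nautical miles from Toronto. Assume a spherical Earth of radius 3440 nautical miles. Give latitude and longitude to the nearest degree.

From cos δ = sin φ₁ sin φ₂ + cos φ₁ cos φ₂ cos Δλ, the central angle is δ ≈ 0.552 rad (31.6°). The total great-circle distance is δ·R ≈ 0.552 × 3440 ≈ 1898 nmi, so the target fraction is f = 1200/1898 ≈ 0.632.
Interpolate at f ≈ 0.632 with slerp weights a = sin((1−f)δ)/sin δ ≈ 0.384, b = sin(fδ)/sin δ ≈ 0.652.
p = a·p₁ + b·p₂ ≈ (-0.206, -0.749, 0.629); φ = arcsin(p_z) ≈ 39.00°, λ = atan2(p_y, p_x) ≈ -105.40°.

≈ (39°N, 105°W)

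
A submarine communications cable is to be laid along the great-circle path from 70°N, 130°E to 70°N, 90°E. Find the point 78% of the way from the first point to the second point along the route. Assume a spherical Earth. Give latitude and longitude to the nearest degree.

Write both endpoints as unit vectors p₁, p₂ with components (cos φ cos λ, cos φ sin λ, sin φ).
The central angle between the endpoints is δ = arccos(p₁·p₂) ≈ 0.234 rad (13.4°).
Interpolate at f = 0.78 with slerp weights a = sin((1−f)δ)/sin δ ≈ 0.222, b = sin(fδ)/sin δ ≈ 0.783.
p = a·p₁ + b·p₂ ≈ (-0.049, 0.326, 0.944); φ = arcsin(p_z) ≈ 70.76°, λ = atan2(p_y, p_x) ≈ 98.51°.

≈ 71°N, 99°E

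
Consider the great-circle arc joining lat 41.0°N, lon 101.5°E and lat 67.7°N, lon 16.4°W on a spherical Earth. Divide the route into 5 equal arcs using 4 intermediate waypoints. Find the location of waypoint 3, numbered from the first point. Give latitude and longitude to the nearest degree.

The haversine formula gives a central angle δ ≈ 1.078 rad (61.8°) between the endpoints.
Interpolate at f = 3/5 with slerp weights a = sin((1−f)δ)/sin δ ≈ 0.474, b = sin(fδ)/sin δ ≈ 0.684.
p = a·p₁ + b·p₂ ≈ (0.178, 0.278, 0.944); φ = arcsin(p_z) ≈ 70.76°, λ = atan2(p_y, p_x) ≈ 57.39°.

≈ lat 71°N, lon 57°E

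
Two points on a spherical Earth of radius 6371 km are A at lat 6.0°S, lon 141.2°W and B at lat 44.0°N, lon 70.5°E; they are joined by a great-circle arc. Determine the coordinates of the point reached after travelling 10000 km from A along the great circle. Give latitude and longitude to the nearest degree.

From cos δ = sin φ₁ sin φ₂ + cos φ₁ cos φ₂ cos Δλ, the central angle is δ ≈ 2.320 rad (132.9°). The total great-circle distance is δ·R ≈ 2.320 × 6371 ≈ 14783 km, so the target fraction is f = 10000/14783 ≈ 0.676.
Interpolate at f ≈ 0.676 with slerp weights a = sin((1−f)δ)/sin δ ≈ 0.932, b = sin(fδ)/sin δ ≈ 1.366.
p = a·p₁ + b·p₂ ≈ (-0.394, 0.346, 0.852); φ = arcsin(p_z) ≈ 58.38°, λ = atan2(p_y, p_x) ≈ 138.76°.

≈ lat 58°N, lon 139°E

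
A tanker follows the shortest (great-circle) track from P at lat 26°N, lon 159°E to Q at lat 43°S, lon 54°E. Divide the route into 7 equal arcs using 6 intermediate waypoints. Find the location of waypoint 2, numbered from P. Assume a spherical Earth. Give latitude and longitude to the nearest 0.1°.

Write both endpoints as unit vectors p₁, p₂ with components (cos φ cos λ, cos φ sin λ, sin φ).
The central angle between the endpoints is δ = arccos(p₁·p₂) ≈ 2.059 rad (118.0°).
Interpolate at f = 2/7 with slerp weights a = sin((1−f)δ)/sin δ ≈ 1.127, b = sin(fδ)/sin δ ≈ 0.628.
p = a·p₁ + b·p₂ ≈ (-0.675, 0.735, 0.065); φ = arcsin(p_z) ≈ 3.75°, λ = atan2(p_y, p_x) ≈ 132.59°.

≈ lat 3.7°N, lon 132.6°E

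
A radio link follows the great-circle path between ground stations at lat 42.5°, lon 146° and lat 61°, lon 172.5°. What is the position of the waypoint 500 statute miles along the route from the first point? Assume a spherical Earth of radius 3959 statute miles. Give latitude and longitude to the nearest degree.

From cos δ = sin φ₁ sin φ₂ + cos φ₁ cos φ₂ cos Δλ, the central angle is δ ≈ 0.426 rad (24.4°). The total great-circle distance is δ·R ≈ 0.426 × 3959 ≈ 1685 mi, so the target fraction is f = 500/1685 ≈ 0.297.
Interpolate at f ≈ 0.297 with slerp weights a = sin((1−f)δ)/sin δ ≈ 0.714, b = sin(fδ)/sin δ ≈ 0.305.
p = a·p₁ + b·p₂ ≈ (-0.583, 0.314, 0.749); φ = arcsin(p_z) ≈ 48.53°, λ = atan2(p_y, p_x) ≈ 151.72°.

≈ lat 49°, lon 152°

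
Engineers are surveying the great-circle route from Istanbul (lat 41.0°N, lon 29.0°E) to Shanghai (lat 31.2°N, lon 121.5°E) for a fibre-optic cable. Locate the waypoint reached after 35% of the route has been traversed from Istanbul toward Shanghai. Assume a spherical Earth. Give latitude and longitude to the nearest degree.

≈ lat 47°N, lon 63°E

Convert each endpoint to a unit vector on the sphere (x = cos φ cos λ, y = cos φ sin λ, z = sin φ).
The central angle between the endpoints is δ = arccos(p₁·p₂) ≈ 1.254 rad (71.8°).
Interpolate at f = 0.35 with slerp weights a = sin((1−f)δ)/sin δ ≈ 0.766, b = sin(fδ)/sin δ ≈ 0.447.
p = a·p₁ + b·p₂ ≈ (0.306, 0.606, 0.734); φ = arcsin(p_z) ≈ 47.23°, λ = atan2(p_y, p_x) ≈ 63.25°.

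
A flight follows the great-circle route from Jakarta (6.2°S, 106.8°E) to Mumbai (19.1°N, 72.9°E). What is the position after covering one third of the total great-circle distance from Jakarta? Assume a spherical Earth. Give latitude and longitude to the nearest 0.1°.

≈ (2.4°N, 95.8°E)

Write both endpoints as unit vectors p₁, p₂ with components (cos φ cos λ, cos φ sin λ, sin φ).
The central angle between the endpoints is δ = arccos(p₁·p₂) ≈ 0.731 rad (41.9°).
Interpolate at f = 1/3 with slerp weights a = sin((1−f)δ)/sin δ ≈ 0.701, b = sin(fδ)/sin δ ≈ 0.361.
p = a·p₁ + b·p₂ ≈ (-0.101, 0.994, 0.043); φ = arcsin(p_z) ≈ 2.44°, λ = atan2(p_y, p_x) ≈ 95.81°.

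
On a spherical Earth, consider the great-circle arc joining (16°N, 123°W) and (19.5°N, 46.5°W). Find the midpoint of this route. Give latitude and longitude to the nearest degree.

Write both endpoints as unit vectors p₁, p₂ with components (cos φ cos λ, cos φ sin λ, sin φ).
The central angle between the endpoints is δ = arccos(p₁·p₂) ≈ 1.262 rad (72.3°).
Interpolate at f = 1/2 with slerp weights a = sin((1−f)δ)/sin δ ≈ 0.619, b = sin(fδ)/sin δ ≈ 0.619.
p = a·p₁ + b·p₂ ≈ (0.078, -0.923, 0.377); φ = arcsin(p_z) ≈ 22.18°, λ = atan2(p_y, p_x) ≈ -85.19°.

≈ (22°N, 85°W)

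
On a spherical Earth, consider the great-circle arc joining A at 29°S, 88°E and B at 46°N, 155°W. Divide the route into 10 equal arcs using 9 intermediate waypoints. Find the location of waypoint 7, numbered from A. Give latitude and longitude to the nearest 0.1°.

≈ 32.3°N, 157.6°E

Convert each endpoint to a unit vector on the sphere (x = cos φ cos λ, y = cos φ sin λ, z = sin φ).
The central angle between the endpoints is δ = arccos(p₁·p₂) ≈ 2.245 rad (128.7°).
Interpolate at f = 7/10 with slerp weights a = sin((1−f)δ)/sin δ ≈ 0.799, b = sin(fδ)/sin δ ≈ 1.280.
p = a·p₁ + b·p₂ ≈ (-0.782, 0.322, 0.534); φ = arcsin(p_z) ≈ 32.26°, λ = atan2(p_y, p_x) ≈ 157.60°.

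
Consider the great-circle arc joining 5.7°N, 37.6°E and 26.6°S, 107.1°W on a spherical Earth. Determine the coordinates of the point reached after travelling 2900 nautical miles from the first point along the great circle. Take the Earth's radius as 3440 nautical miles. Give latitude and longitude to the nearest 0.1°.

≈ 21.6°S, 3.0°W

Convert each endpoint to a unit vector on the sphere (x = cos φ cos λ, y = cos φ sin λ, z = sin φ).
The central angle between the endpoints is δ = arccos(p₁·p₂) ≈ 2.451 rad (140.4°). The total great-circle distance is δ·R ≈ 2.451 × 3440 ≈ 8430 nmi, so the target fraction is f = 2900/8430 ≈ 0.344.
Interpolate at f ≈ 0.344 with slerp weights a = sin((1−f)δ)/sin δ ≈ 1.568, b = sin(fδ)/sin δ ≈ 1.172.
p = a·p₁ + b·p₂ ≈ (0.928, -0.049, -0.369); φ = arcsin(p_z) ≈ -21.64°, λ = atan2(p_y, p_x) ≈ -3.04°.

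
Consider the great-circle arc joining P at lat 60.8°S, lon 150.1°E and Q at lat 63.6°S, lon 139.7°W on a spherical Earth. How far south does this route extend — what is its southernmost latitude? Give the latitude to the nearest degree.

≈ 67°S

The great circle lies in the plane with unit normal n̂ = (p₁ × p₂)/|p₁ × p₂|.
Here n̂_z ≈ +0.394; the vertex latitude is φ_max = arccos|n̂_z| ≈ 66.8°.
Check via Clairaut: cos φ_max = |cos φ₁| · sin C = cos(60.8°)·sin(126.1°) ≈ 0.394, again giving ≈ 66.8°.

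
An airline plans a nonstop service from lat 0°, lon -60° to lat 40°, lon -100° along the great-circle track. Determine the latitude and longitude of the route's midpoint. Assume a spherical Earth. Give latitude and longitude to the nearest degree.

≈ lat 21°, lon -77°

Convert each endpoint to a unit vector on the sphere (x = cos φ cos λ, y = cos φ sin λ, z = sin φ).
The central angle between the endpoints is δ = arccos(p₁·p₂) ≈ 0.944 rad (54.1°).
Interpolate at f = 1/2 with slerp weights a = sin((1−f)δ)/sin δ ≈ 0.561, b = sin(fδ)/sin δ ≈ 0.561.
p = a·p₁ + b·p₂ ≈ (0.206, -0.910, 0.361); φ = arcsin(p_z) ≈ 21.15°, λ = atan2(p_y, p_x) ≈ -77.24°.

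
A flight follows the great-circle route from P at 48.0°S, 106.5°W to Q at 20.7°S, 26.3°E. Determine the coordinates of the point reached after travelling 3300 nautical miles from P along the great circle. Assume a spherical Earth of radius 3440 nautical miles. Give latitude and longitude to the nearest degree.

From cos δ = sin φ₁ sin φ₂ + cos φ₁ cos φ₂ cos Δλ, the central angle is δ ≈ 1.734 rad (99.4°). The total great-circle distance is δ·R ≈ 1.734 × 3440 ≈ 5965 nmi, so the target fraction is f = 3300/5965 ≈ 0.553.
Interpolate at f ≈ 0.553 with slerp weights a = sin((1−f)δ)/sin δ ≈ 0.709, b = sin(fδ)/sin δ ≈ 0.830.
p = a·p₁ + b·p₂ ≈ (0.561, -0.111, -0.820); φ = arcsin(p_z) ≈ -55.11°, λ = atan2(p_y, p_x) ≈ -11.18°.

≈ 55°S, 11°W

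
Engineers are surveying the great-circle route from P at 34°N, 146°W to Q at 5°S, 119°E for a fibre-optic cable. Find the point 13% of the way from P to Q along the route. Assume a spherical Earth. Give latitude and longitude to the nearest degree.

≈ 33°N, 161°W

From cos δ = sin φ₁ sin φ₂ + cos φ₁ cos φ₂ cos Δλ, the central angle is δ ≈ 1.692 rad (96.9°).
Interpolate at f = 0.13 with slerp weights a = sin((1−f)δ)/sin δ ≈ 1.002, b = sin(fδ)/sin δ ≈ 0.220.
p = a·p₁ + b·p₂ ≈ (-0.795, -0.273, 0.541); φ = arcsin(p_z) ≈ 32.78°, λ = atan2(p_y, p_x) ≈ -161.04°.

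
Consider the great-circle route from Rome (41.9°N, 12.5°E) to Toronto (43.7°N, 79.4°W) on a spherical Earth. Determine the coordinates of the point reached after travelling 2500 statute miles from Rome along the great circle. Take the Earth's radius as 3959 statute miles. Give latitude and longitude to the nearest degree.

The haversine formula gives a central angle δ ≈ 1.111 rad (63.7°) between the endpoints. The total great-circle distance is δ·R ≈ 1.111 × 3959 ≈ 4399 mi, so the target fraction is f = 2500/4399 ≈ 0.568.
Interpolate at f ≈ 0.568 with slerp weights a = sin((1−f)δ)/sin δ ≈ 0.515, b = sin(fδ)/sin δ ≈ 0.659.
p = a·p₁ + b·p₂ ≈ (0.462, -0.385, 0.799); φ = arcsin(p_z) ≈ 53.03°, λ = atan2(p_y, p_x) ≈ -39.82°.

≈ 53°N, 40°W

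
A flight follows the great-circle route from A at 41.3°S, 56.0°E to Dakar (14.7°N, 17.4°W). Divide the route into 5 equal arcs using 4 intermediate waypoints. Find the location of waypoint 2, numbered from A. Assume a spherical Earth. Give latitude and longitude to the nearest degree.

Write both endpoints as unit vectors p₁, p₂ with components (cos φ cos λ, cos φ sin λ, sin φ).
The central angle between the endpoints is δ = arccos(p₁·p₂) ≈ 1.531 rad (87.7°).
Interpolate at f = 2/5 with slerp weights a = sin((1−f)δ)/sin δ ≈ 0.795, b = sin(fδ)/sin δ ≈ 0.575.
p = a·p₁ + b·p₂ ≈ (0.865, 0.329, -0.379); φ = arcsin(p_z) ≈ -22.27°, λ = atan2(p_y, p_x) ≈ 20.82°.

≈ 22°S, 21°E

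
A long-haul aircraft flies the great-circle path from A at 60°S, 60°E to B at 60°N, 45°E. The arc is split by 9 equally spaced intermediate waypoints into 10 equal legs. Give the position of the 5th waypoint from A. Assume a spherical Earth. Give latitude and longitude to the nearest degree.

The haversine formula gives a central angle δ ≈ 2.104 rad (120.6°) between the endpoints.
Interpolate at f = 5/10 with slerp weights a = sin((1−f)δ)/sin δ ≈ 1.009, b = sin(fδ)/sin δ ≈ 1.009.
p = a·p₁ + b·p₂ ≈ (0.609, 0.793, 0.000); φ = arcsin(p_z) ≈ 0.00°, λ = atan2(p_y, p_x) ≈ 52.50°.

≈ 0°N, 52°E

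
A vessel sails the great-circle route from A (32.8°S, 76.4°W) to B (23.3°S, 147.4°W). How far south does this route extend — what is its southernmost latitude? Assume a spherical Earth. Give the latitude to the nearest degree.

≈ 34°S

The great circle lies in the plane with unit normal n̂ = (p₁ × p₂)/|p₁ × p₂|.
Here n̂_z ≈ -0.825; the vertex latitude is φ_max = arccos|n̂_z| ≈ 34.4°.
Check via Clairaut: cos φ_max = |cos φ₁| · sin C = cos(32.8°)·sin(101.1°) ≈ 0.825, again giving ≈ 34.4°.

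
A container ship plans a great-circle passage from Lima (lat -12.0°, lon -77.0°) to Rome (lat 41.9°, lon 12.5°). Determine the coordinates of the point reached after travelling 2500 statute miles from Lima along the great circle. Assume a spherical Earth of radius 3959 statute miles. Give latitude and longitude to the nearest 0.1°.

Convert each endpoint to a unit vector on the sphere (x = cos φ cos λ, y = cos φ sin λ, z = sin φ).
The central angle between the endpoints is δ = arccos(p₁·p₂) ≈ 1.704 rad (97.6°). The total great-circle distance is δ·R ≈ 1.704 × 3959 ≈ 6745 mi, so the target fraction is f = 2500/6745 ≈ 0.371.
Interpolate at f ≈ 0.371 with slerp weights a = sin((1−f)δ)/sin δ ≈ 0.886, b = sin(fδ)/sin δ ≈ 0.596.
p = a·p₁ + b·p₂ ≈ (0.628, -0.749, 0.214); φ = arcsin(p_z) ≈ 12.33°, λ = atan2(p_y, p_x) ≈ -50.02°.

≈ lat 12.3°, lon -50.0°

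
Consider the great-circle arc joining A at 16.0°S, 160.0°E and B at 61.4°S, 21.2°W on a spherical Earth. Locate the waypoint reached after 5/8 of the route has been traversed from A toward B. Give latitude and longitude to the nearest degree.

Convert each endpoint to a unit vector on the sphere (x = cos φ cos λ, y = cos φ sin λ, z = sin φ).
The central angle between the endpoints is δ = arccos(p₁·p₂) ≈ 1.791 rad (102.6°).
Interpolate at f = 5/8 with slerp weights a = sin((1−f)δ)/sin δ ≈ 0.637, b = sin(fδ)/sin δ ≈ 0.922.
p = a·p₁ + b·p₂ ≈ (-0.164, 0.050, -0.985); φ = arcsin(p_z) ≈ -80.11°, λ = atan2(p_y, p_x) ≈ 163.08°.

≈ 80°S, 163°E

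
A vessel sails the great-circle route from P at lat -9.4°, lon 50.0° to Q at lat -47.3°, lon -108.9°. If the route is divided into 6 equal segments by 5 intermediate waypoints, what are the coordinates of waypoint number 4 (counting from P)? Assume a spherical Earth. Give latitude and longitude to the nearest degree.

Write both endpoints as unit vectors p₁, p₂ with components (cos φ cos λ, cos φ sin λ, sin φ).
The central angle between the endpoints is δ = arccos(p₁·p₂) ≈ 2.099 rad (120.3°).
Interpolate at f = 4/6 with slerp weights a = sin((1−f)δ)/sin δ ≈ 0.746, b = sin(fδ)/sin δ ≈ 1.141.
p = a·p₁ + b·p₂ ≈ (0.222, -0.168, -0.960); φ = arcsin(p_z) ≈ -73.81°, λ = atan2(p_y, p_x) ≈ -37.16°.

≈ lat -74°, lon -37°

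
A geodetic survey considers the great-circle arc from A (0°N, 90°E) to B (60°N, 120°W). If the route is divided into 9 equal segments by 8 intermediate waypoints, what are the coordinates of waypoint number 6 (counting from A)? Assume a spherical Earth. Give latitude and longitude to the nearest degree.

Write both endpoints as unit vectors p₁, p₂ with components (cos φ cos λ, cos φ sin λ, sin φ).
The central angle between the endpoints is δ = arccos(p₁·p₂) ≈ 2.019 rad (115.7°).
Interpolate at f = 6/9 with slerp weights a = sin((1−f)δ)/sin δ ≈ 0.691, b = sin(fδ)/sin δ ≈ 1.081.
p = a·p₁ + b·p₂ ≈ (-0.270, 0.223, 0.937); φ = arcsin(p_z) ≈ 69.48°, λ = atan2(p_y, p_x) ≈ 140.46°.

≈ (69°N, 140°E)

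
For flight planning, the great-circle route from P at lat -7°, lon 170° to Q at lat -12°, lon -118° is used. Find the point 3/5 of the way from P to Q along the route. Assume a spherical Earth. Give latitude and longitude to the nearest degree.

≈ lat -12°, lon -147°

Convert each endpoint to a unit vector on the sphere (x = cos φ cos λ, y = cos φ sin λ, z = sin φ).
The central angle between the endpoints is δ = arccos(p₁·p₂) ≈ 1.239 rad (71.0°).
Interpolate at f = 3/5 with slerp weights a = sin((1−f)δ)/sin δ ≈ 0.503, b = sin(fδ)/sin δ ≈ 0.716.
p = a·p₁ + b·p₂ ≈ (-0.821, -0.532, -0.210); φ = arcsin(p_z) ≈ -12.13°, λ = atan2(p_y, p_x) ≈ -147.06°.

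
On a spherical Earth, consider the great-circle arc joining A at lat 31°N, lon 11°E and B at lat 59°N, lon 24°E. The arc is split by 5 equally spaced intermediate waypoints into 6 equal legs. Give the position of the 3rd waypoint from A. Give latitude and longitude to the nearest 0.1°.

≈ lat 45.2°N, lon 15.9°E

From cos δ = sin φ₁ sin φ₂ + cos φ₁ cos φ₂ cos Δλ, the central angle is δ ≈ 0.512 rad (29.4°).
Interpolate at f = 3/6 with slerp weights a = sin((1−f)δ)/sin δ ≈ 0.517, b = sin(fδ)/sin δ ≈ 0.517.
p = a·p₁ + b·p₂ ≈ (0.678, 0.193, 0.709); φ = arcsin(p_z) ≈ 45.17°, λ = atan2(p_y, p_x) ≈ 15.87°.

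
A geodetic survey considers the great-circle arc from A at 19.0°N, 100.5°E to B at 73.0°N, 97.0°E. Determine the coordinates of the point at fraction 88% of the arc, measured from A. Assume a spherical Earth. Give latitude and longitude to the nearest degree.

From cos δ = sin φ₁ sin φ₂ + cos φ₁ cos φ₂ cos Δλ, the central angle is δ ≈ 0.943 rad (54.0°).
Interpolate at f = 0.88 with slerp weights a = sin((1−f)δ)/sin δ ≈ 0.140, b = sin(fδ)/sin δ ≈ 0.912.
p = a·p₁ + b·p₂ ≈ (-0.057, 0.394, 0.917); φ = arcsin(p_z) ≈ 66.53°, λ = atan2(p_y, p_x) ≈ 98.16°.

≈ 67°N, 98°E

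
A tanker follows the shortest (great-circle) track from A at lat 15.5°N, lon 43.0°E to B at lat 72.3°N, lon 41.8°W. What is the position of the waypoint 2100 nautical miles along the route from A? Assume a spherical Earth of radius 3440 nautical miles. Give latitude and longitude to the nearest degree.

From cos δ = sin φ₁ sin φ₂ + cos φ₁ cos φ₂ cos Δλ, the central angle is δ ≈ 1.286 rad (73.7°). The total great-circle distance is δ·R ≈ 1.286 × 3440 ≈ 4423 nmi, so the target fraction is f = 2100/4423 ≈ 0.475.
Interpolate at f ≈ 0.475 with slerp weights a = sin((1−f)δ)/sin δ ≈ 0.651, b = sin(fδ)/sin δ ≈ 0.597.
p = a·p₁ + b·p₂ ≈ (0.594, 0.307, 0.743); φ = arcsin(p_z) ≈ 48.00°, λ = atan2(p_y, p_x) ≈ 27.32°.

≈ lat 48°N, lon 27°E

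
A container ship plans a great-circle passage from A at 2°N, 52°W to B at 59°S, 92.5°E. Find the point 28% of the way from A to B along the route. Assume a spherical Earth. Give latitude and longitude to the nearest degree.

≈ 29°S, 40°W

Write both endpoints as unit vectors p₁, p₂ with components (cos φ cos λ, cos φ sin λ, sin φ).
The central angle between the endpoints is δ = arccos(p₁·p₂) ≈ 2.036 rad (116.7°).
Interpolate at f = 0.28 with slerp weights a = sin((1−f)δ)/sin δ ≈ 1.113, b = sin(fδ)/sin δ ≈ 0.604.
p = a·p₁ + b·p₂ ≈ (0.671, -0.566, -0.479); φ = arcsin(p_z) ≈ -28.62°, λ = atan2(p_y, p_x) ≈ -40.12°.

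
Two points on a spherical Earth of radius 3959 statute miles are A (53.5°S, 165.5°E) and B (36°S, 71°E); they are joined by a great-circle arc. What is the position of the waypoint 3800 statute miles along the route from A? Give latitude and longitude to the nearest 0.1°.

Convert each endpoint to a unit vector on the sphere (x = cos φ cos λ, y = cos φ sin λ, z = sin φ).
The central angle between the endpoints is δ = arccos(p₁·p₂) ≈ 1.121 rad (64.2°). The total great-circle distance is δ·R ≈ 1.121 × 3959 ≈ 4438 mi, so the target fraction is f = 3800/4438 ≈ 0.856.
Interpolate at f ≈ 0.856 with slerp weights a = sin((1−f)δ)/sin δ ≈ 0.178, b = sin(fδ)/sin δ ≈ 0.910.
p = a·p₁ + b·p₂ ≈ (0.137, 0.722, -0.678); φ = arcsin(p_z) ≈ -42.68°, λ = atan2(p_y, p_x) ≈ 79.27°.

≈ (42.7°S, 79.3°E)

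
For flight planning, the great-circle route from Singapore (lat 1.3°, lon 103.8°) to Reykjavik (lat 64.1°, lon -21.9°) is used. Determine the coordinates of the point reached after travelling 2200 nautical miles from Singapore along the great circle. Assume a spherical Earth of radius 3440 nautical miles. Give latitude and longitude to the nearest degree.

≈ lat 35°, lon 88°

Write both endpoints as unit vectors p₁, p₂ with components (cos φ cos λ, cos φ sin λ, sin φ).
The central angle between the endpoints is δ = arccos(p₁·p₂) ≈ 1.807 rad (103.6°). The total great-circle distance is δ·R ≈ 1.807 × 3440 ≈ 6218 nmi, so the target fraction is f = 2200/6218 ≈ 0.354.
Interpolate at f ≈ 0.354 with slerp weights a = sin((1−f)δ)/sin δ ≈ 0.946, b = sin(fδ)/sin δ ≈ 0.614.
p = a·p₁ + b·p₂ ≈ (0.023, 0.819, 0.574); φ = arcsin(p_z) ≈ 35.01°, λ = atan2(p_y, p_x) ≈ 88.38°.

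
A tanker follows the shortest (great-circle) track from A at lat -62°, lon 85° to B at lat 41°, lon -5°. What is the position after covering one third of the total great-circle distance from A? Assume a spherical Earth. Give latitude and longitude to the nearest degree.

Write both endpoints as unit vectors p₁, p₂ with components (cos φ cos λ, cos φ sin λ, sin φ).
The central angle between the endpoints is δ = arccos(p₁·p₂) ≈ 2.189 rad (125.4°).
Interpolate at f = 1/3 with slerp weights a = sin((1−f)δ)/sin δ ≈ 1.219, b = sin(fδ)/sin δ ≈ 0.818.
p = a·p₁ + b·p₂ ≈ (0.665, 0.516, -0.540); φ = arcsin(p_z) ≈ -32.68°, λ = atan2(p_y, p_x) ≈ 37.84°.

≈ lat -33°, lon 38°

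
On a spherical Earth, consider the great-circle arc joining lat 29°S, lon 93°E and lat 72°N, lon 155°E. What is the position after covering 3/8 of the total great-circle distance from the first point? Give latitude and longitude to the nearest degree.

≈ lat 11°N, lon 104°E

Write both endpoints as unit vectors p₁, p₂ with components (cos φ cos λ, cos φ sin λ, sin φ).
The central angle between the endpoints is δ = arccos(p₁·p₂) ≈ 1.912 rad (109.5°).
Interpolate at f = 3/8 with slerp weights a = sin((1−f)δ)/sin δ ≈ 0.987, b = sin(fδ)/sin δ ≈ 0.697.
p = a·p₁ + b·p₂ ≈ (-0.240, 0.953, 0.185); φ = arcsin(p_z) ≈ 10.63°, λ = atan2(p_y, p_x) ≈ 104.16°.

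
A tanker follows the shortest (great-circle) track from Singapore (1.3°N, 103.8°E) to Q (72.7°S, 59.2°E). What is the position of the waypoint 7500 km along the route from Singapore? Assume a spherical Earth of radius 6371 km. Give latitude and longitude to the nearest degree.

≈ (63°S, 78°E)

Convert each endpoint to a unit vector on the sphere (x = cos φ cos λ, y = cos φ sin λ, z = sin φ).
The central angle between the endpoints is δ = arccos(p₁·p₂) ≈ 1.380 rad (79.0°). The total great-circle distance is δ·R ≈ 1.380 × 6371 ≈ 8789 km, so the target fraction is f = 7500/8789 ≈ 0.853.
Interpolate at f ≈ 0.853 with slerp weights a = sin((1−f)δ)/sin δ ≈ 0.205, b = sin(fδ)/sin δ ≈ 0.941.
p = a·p₁ + b·p₂ ≈ (0.094, 0.439, -0.893); φ = arcsin(p_z) ≈ -63.31°, λ = atan2(p_y, p_x) ≈ 77.87°.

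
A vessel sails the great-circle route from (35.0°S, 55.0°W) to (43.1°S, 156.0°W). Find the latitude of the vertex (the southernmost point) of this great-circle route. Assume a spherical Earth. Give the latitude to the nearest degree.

≈ 52°S

The great circle lies in the plane with unit normal n̂ = (p₁ × p₂)/|p₁ × p₂|.
Here n̂_z ≈ -0.611; the vertex latitude is φ_max = arccos|n̂_z| ≈ 52.3°.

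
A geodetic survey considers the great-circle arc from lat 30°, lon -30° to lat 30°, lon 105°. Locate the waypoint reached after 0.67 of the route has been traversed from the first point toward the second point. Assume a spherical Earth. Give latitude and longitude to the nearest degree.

Convert each endpoint to a unit vector on the sphere (x = cos φ cos λ, y = cos φ sin λ, z = sin φ).
The central angle between the endpoints is δ = arccos(p₁·p₂) ≈ 1.855 rad (106.3°).
Interpolate at f = 0.67 with slerp weights a = sin((1−f)δ)/sin δ ≈ 0.599, b = sin(fδ)/sin δ ≈ 0.986.
p = a·p₁ + b·p₂ ≈ (0.228, 0.566, 0.792); φ = arcsin(p_z) ≈ 52.41°, λ = atan2(p_y, p_x) ≈ 68.06°.

≈ lat 52°, lon 68°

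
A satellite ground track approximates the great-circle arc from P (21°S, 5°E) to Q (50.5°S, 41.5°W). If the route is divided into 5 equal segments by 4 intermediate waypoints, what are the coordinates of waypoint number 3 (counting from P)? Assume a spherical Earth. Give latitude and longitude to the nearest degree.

Convert each endpoint to a unit vector on the sphere (x = cos φ cos λ, y = cos φ sin λ, z = sin φ).
The central angle between the endpoints is δ = arccos(p₁·p₂) ≈ 0.816 rad (46.7°).
Interpolate at f = 3/5 with slerp weights a = sin((1−f)δ)/sin δ ≈ 0.440, b = sin(fδ)/sin δ ≈ 0.646.
p = a·p₁ + b·p₂ ≈ (0.717, -0.236, -0.656); φ = arcsin(p_z) ≈ -40.99°, λ = atan2(p_y, p_x) ≈ -18.24°.

≈ (41°S, 18°W)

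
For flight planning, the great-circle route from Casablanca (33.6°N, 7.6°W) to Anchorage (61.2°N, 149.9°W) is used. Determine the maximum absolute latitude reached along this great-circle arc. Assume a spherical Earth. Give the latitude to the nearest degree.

The great circle lies in the plane with unit normal n̂ = (p₁ × p₂)/|p₁ × p₂|.
Here n̂_z ≈ -0.249; the vertex latitude is φ_max = arccos|n̂_z| ≈ 75.6°.

≈ 76°N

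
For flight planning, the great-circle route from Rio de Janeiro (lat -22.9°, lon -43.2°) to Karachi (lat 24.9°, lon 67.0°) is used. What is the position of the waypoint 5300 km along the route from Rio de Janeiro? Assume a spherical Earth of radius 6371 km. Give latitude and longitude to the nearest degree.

≈ lat -3°, lon 2°

Convert each endpoint to a unit vector on the sphere (x = cos φ cos λ, y = cos φ sin λ, z = sin φ).
The central angle between the endpoints is δ = arccos(p₁·p₂) ≈ 2.040 rad (116.9°). The total great-circle distance is δ·R ≈ 2.040 × 6371 ≈ 12998 km, so the target fraction is f = 5300/12998 ≈ 0.408.
Interpolate at f ≈ 0.408 with slerp weights a = sin((1−f)δ)/sin δ ≈ 1.048, b = sin(fδ)/sin δ ≈ 0.829.
p = a·p₁ + b·p₂ ≈ (0.998, 0.031, -0.059); φ = arcsin(p_z) ≈ -3.38°, λ = atan2(p_y, p_x) ≈ 1.78°.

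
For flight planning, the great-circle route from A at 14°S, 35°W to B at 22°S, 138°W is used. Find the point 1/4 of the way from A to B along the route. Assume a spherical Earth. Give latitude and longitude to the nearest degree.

The haversine formula gives a central angle δ ≈ 1.683 rad (96.4°) between the endpoints.
Interpolate at f = 1/4 with slerp weights a = sin((1−f)δ)/sin δ ≈ 0.959, b = sin(fδ)/sin δ ≈ 0.411.
p = a·p₁ + b·p₂ ≈ (0.479, -0.789, -0.386); φ = arcsin(p_z) ≈ -22.70°, λ = atan2(p_y, p_x) ≈ -58.73°.

≈ 23°S, 59°W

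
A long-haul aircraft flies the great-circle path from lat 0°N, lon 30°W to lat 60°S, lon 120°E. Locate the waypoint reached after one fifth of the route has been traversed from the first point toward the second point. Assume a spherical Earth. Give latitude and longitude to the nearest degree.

≈ lat 22°S, lon 23°W

The haversine formula gives a central angle δ ≈ 2.019 rad (115.7°) between the endpoints.
Interpolate at f = 1/5 with slerp weights a = sin((1−f)δ)/sin δ ≈ 1.108, b = sin(fδ)/sin δ ≈ 0.436.
p = a·p₁ + b·p₂ ≈ (0.851, -0.365, -0.377); φ = arcsin(p_z) ≈ -22.17°, λ = atan2(p_y, p_x) ≈ -23.24°.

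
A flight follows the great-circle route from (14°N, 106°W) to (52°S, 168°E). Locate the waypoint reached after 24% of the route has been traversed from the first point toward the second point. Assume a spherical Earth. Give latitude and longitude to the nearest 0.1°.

From cos δ = sin φ₁ sin φ₂ + cos φ₁ cos φ₂ cos Δλ, the central angle is δ ≈ 1.720 rad (98.6°).
Interpolate at f = 0.24 with slerp weights a = sin((1−f)δ)/sin δ ≈ 0.976, b = sin(fδ)/sin δ ≈ 0.406.
p = a·p₁ + b·p₂ ≈ (-0.506, -0.859, -0.084); φ = arcsin(p_z) ≈ -4.79°, λ = atan2(p_y, p_x) ≈ -120.48°.

≈ (4.8°S, 120.5°W)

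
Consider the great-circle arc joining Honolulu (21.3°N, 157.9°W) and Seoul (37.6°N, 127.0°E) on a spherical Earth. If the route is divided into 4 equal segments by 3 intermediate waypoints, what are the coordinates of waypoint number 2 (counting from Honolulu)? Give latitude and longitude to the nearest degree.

≈ 35°N, 168°E

Convert each endpoint to a unit vector on the sphere (x = cos φ cos λ, y = cos φ sin λ, z = sin φ).
The central angle between the endpoints is δ = arccos(p₁·p₂) ≈ 1.147 rad (65.7°).
Interpolate at f = 2/4 with slerp weights a = sin((1−f)δ)/sin δ ≈ 0.595, b = sin(fδ)/sin δ ≈ 0.595.
p = a·p₁ + b·p₂ ≈ (-0.798, 0.168, 0.579); φ = arcsin(p_z) ≈ 35.41°, λ = atan2(p_y, p_x) ≈ 168.11°.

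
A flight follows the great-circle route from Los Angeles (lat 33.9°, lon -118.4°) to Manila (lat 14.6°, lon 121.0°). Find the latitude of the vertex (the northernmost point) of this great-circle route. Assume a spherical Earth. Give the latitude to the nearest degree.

The great circle lies in the plane with unit normal n̂ = (p₁ × p₂)/|p₁ × p₂|.
Here n̂_z ≈ -0.718; the vertex latitude is φ_max = arccos|n̂_z| ≈ 44.1°.
Check via Clairaut: cos φ_max = |cos φ₁| · sin C = cos(33.9°)·sin(59.8°) ≈ 0.718, again giving ≈ 44.1°.

≈ 44°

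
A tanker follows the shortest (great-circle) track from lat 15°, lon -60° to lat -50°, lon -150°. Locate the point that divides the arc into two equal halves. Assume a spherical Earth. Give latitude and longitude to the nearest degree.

≈ lat -24°, lon -94°

The haversine formula gives a central angle δ ≈ 1.770 rad (101.4°) between the endpoints.
Interpolate at f = 1/2 with slerp weights a = sin((1−f)δ)/sin δ ≈ 0.790, b = sin(fδ)/sin δ ≈ 0.790.
p = a·p₁ + b·p₂ ≈ (-0.058, -0.914, -0.401); φ = arcsin(p_z) ≈ -23.61°, λ = atan2(p_y, p_x) ≈ -93.64°.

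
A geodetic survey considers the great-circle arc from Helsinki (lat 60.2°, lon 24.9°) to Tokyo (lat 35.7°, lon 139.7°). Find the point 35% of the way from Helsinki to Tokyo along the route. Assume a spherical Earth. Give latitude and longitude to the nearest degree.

The haversine formula gives a central angle δ ≈ 1.227 rad (70.3°) between the endpoints.
Interpolate at f = 0.35 with slerp weights a = sin((1−f)δ)/sin δ ≈ 0.760, b = sin(fδ)/sin δ ≈ 0.442.
p = a·p₁ + b·p₂ ≈ (0.069, 0.391, 0.918); φ = arcsin(p_z) ≈ 66.59°, λ = atan2(p_y, p_x) ≈ 80.04°.

≈ lat 67°, lon 80°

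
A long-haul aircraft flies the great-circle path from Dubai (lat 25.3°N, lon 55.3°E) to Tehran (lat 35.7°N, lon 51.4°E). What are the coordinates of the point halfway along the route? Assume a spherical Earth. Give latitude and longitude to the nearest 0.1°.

≈ lat 30.5°N, lon 53.5°E

Convert each endpoint to a unit vector on the sphere (x = cos φ cos λ, y = cos φ sin λ, z = sin φ).
The central angle between the endpoints is δ = arccos(p₁·p₂) ≈ 0.191 rad (10.9°).
Interpolate at f = 1/2 with slerp weights a = sin((1−f)δ)/sin δ ≈ 0.502, b = sin(fδ)/sin δ ≈ 0.502.
p = a·p₁ + b·p₂ ≈ (0.513, 0.692, 0.508); φ = arcsin(p_z) ≈ 30.51°, λ = atan2(p_y, p_x) ≈ 53.45°.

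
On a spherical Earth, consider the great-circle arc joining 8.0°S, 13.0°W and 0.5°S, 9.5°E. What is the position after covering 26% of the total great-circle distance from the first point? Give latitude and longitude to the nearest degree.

The haversine formula gives a central angle δ ≈ 0.413 rad (23.6°) between the endpoints.
Interpolate at f = 0.26 with slerp weights a = sin((1−f)δ)/sin δ ≈ 0.750, b = sin(fδ)/sin δ ≈ 0.267.
p = a·p₁ + b·p₂ ≈ (0.987, -0.123, -0.107); φ = arcsin(p_z) ≈ -6.12°, λ = atan2(p_y, p_x) ≈ -7.10°.

≈ 6°S, 7°W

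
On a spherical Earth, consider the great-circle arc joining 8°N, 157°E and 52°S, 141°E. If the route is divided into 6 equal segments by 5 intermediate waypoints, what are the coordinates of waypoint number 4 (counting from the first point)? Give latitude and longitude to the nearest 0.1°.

The haversine formula gives a central angle δ ≈ 1.074 rad (61.6°) between the endpoints.
Interpolate at f = 4/6 with slerp weights a = sin((1−f)δ)/sin δ ≈ 0.399, b = sin(fδ)/sin δ ≈ 0.747.
p = a·p₁ + b·p₂ ≈ (-0.721, 0.444, -0.533); φ = arcsin(p_z) ≈ -32.20°, λ = atan2(p_y, p_x) ≈ 148.39°.

≈ 32.2°S, 148.4°E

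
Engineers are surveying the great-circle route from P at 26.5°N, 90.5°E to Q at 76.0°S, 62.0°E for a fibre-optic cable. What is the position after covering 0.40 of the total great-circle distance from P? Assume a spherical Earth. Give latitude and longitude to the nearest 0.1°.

Convert each endpoint to a unit vector on the sphere (x = cos φ cos λ, y = cos φ sin λ, z = sin φ).
The central angle between the endpoints is δ = arccos(p₁·p₂) ≈ 1.816 rad (104.0°).
Interpolate at f = 0.40 with slerp weights a = sin((1−f)δ)/sin δ ≈ 0.914, b = sin(fδ)/sin δ ≈ 0.685.
p = a·p₁ + b·p₂ ≈ (0.071, 0.964, -0.257); φ = arcsin(p_z) ≈ -14.87°, λ = atan2(p_y, p_x) ≈ 85.81°.

≈ 14.9°S, 85.8°E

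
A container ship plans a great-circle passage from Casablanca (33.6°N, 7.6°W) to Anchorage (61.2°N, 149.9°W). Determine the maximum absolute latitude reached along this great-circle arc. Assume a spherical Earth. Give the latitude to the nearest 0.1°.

≈ 75.6°N

The great circle lies in the plane with unit normal n̂ = (p₁ × p₂)/|p₁ × p₂|.
Here n̂_z ≈ -0.249; the vertex latitude is φ_max = arccos|n̂_z| ≈ 75.6°.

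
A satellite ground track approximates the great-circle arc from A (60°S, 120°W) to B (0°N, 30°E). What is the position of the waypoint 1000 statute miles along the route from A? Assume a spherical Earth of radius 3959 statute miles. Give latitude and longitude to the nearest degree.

≈ (70°S, 95°W)

Convert each endpoint to a unit vector on the sphere (x = cos φ cos λ, y = cos φ sin λ, z = sin φ).
The central angle between the endpoints is δ = arccos(p₁·p₂) ≈ 2.019 rad (115.7°). The total great-circle distance is δ·R ≈ 2.019 × 3959 ≈ 7992 mi, so the target fraction is f = 1000/7992 ≈ 0.125.
Interpolate at f ≈ 0.125 with slerp weights a = sin((1−f)δ)/sin δ ≈ 1.088, b = sin(fδ)/sin δ ≈ 0.277.
p = a·p₁ + b·p₂ ≈ (-0.032, -0.333, -0.943); φ = arcsin(p_z) ≈ -70.48°, λ = atan2(p_y, p_x) ≈ -95.49°.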